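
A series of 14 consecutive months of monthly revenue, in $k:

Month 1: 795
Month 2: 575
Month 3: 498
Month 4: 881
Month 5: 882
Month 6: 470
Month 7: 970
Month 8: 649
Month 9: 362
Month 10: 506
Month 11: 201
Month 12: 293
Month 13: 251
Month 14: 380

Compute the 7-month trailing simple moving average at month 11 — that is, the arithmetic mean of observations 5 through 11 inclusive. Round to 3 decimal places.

Sum of periods 5–11: 882 + 470 + 970 + 649 + 362 + 506 + 201 = 4040
Divide by 7: 4040 / 7 = 577.143

577.143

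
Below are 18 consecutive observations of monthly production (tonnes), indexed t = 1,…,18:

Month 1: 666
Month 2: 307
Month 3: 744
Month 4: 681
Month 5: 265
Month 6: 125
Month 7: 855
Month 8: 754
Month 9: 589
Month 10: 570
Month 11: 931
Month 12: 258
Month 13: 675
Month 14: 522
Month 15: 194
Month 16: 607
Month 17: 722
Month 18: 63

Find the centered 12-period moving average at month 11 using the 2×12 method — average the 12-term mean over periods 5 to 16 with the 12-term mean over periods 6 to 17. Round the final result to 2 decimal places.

547.79

Sum over 5–16: 265 + 125 + 855 + 754 + 589 + 570 + 931 + 258 + 675 + 522 + 194 + 607 = 6345
Sum over 6–17: 125 + 855 + 754 + 589 + 570 + 931 + 258 + 675 + 522 + 194 + 607 + 722 = 6802
CMA at t=11 = (6345 + 6802) / (2·12) = 13147 / 24 = 547.79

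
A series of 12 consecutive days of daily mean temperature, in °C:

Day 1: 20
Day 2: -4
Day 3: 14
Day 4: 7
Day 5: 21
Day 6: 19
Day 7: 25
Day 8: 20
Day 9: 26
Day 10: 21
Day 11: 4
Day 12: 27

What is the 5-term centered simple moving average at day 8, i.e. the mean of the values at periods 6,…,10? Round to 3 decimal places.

22.200

Sum of periods 6–10: 19 + 25 + 20 + 26 + 21 = 111
Divide by 5: 111 / 5 = 22.200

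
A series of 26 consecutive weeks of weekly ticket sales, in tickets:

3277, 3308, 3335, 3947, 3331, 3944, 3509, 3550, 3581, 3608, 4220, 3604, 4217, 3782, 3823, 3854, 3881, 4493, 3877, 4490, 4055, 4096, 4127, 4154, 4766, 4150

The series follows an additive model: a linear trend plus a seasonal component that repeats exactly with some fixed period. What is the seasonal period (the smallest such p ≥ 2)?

7

First differences y_{t+1} − y_t: 31, 27, 612, -616, 613, -435, 41, 31, 27, 612, -616, 613, -435, 41, 31, 27, …
The difference pattern repeats every 7 terms and not for any smaller step, so p = 7.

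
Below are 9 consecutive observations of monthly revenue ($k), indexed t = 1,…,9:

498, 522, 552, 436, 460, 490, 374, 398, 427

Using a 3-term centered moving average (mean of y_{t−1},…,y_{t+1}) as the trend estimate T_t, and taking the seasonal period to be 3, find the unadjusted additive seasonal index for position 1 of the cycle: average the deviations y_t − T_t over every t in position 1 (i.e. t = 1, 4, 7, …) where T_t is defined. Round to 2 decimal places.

Season position 1 occurs at t = 4, 7 (where T_t is defined).
t=4: T_4 = 482.6667; y_4 − T_4 = 436 − 482.6667 = -46.6667
t=7: T_7 = 420.6667; y_7 − T_7 = 374 − 420.6667 = -46.6667
Mean deviation: (-46.6667 + -46.6667) / 2 = -46.67

-46.67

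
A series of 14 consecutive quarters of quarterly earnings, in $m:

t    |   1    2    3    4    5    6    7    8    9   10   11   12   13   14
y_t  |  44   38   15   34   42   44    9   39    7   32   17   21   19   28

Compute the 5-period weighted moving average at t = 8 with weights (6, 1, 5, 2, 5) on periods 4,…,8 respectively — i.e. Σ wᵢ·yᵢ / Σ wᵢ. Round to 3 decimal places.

35.737

Weighted sum: 6·34 + 1·42 + 5·44 + 2·9 + 5·39 = 204 + 42 + 220 + 18 + 195 = 679
Weight total: 6 + 1 + 5 + 2 + 5 = 19
WMA = 679 / 19 = 35.737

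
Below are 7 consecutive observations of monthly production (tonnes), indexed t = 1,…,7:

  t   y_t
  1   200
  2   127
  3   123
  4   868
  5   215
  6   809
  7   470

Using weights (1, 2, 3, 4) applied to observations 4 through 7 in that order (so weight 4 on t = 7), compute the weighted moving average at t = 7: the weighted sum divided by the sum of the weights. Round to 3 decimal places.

560.500

Weighted sum: 1·868 + 2·215 + 3·809 + 4·470 = 868 + 430 + 2427 + 1880 = 5605
Weight total: 1 + 2 + 3 + 4 = 10
WMA = 5605 / 10 = 560.500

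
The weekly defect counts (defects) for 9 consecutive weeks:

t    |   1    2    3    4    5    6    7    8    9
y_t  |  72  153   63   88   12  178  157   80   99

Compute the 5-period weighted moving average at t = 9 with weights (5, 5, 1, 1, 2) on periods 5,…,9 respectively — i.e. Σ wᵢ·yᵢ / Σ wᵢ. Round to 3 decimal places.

98.929

Weighted sum: 5·12 + 5·178 + 1·157 + 1·80 + 2·99 = 60 + 890 + 157 + 80 + 198 = 1385
Weight total: 5 + 5 + 1 + 1 + 2 = 14
WMA = 1385 / 14 = 98.929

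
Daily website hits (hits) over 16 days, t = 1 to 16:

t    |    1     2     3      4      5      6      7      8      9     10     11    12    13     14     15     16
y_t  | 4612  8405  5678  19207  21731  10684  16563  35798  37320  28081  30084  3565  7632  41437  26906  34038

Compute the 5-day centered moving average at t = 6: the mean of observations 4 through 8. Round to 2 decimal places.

20796.60

Sum of periods 4–8: 19207 + 21731 + 10684 + 16563 + 35798 = 103983
Divide by 5: 103983 / 5 = 20796.60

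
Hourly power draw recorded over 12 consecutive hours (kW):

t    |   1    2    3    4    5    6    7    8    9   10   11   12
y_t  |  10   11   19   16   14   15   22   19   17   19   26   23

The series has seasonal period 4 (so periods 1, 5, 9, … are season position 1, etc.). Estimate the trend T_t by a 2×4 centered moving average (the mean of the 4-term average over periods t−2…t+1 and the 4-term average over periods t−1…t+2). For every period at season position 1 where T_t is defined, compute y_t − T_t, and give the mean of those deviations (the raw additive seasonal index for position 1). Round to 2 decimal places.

-2.56

Season position 1 occurs at t = 5, 9 (where T_t is defined).
t=5: T_5 = 16.3750; y_5 − T_5 = 14 − 16.3750 = -2.3750
t=9: T_9 = 19.7500; y_9 − T_9 = 17 − 19.7500 = -2.7500
Mean deviation: (-2.3750 + -2.7500) / 2 = -2.56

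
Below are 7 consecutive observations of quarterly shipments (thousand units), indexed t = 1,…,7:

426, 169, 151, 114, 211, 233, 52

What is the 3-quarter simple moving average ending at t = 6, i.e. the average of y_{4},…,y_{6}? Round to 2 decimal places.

Sum of periods 4–6: 114 + 211 + 233 = 558
Divide by 3: 558 / 3 = 186.00

186.00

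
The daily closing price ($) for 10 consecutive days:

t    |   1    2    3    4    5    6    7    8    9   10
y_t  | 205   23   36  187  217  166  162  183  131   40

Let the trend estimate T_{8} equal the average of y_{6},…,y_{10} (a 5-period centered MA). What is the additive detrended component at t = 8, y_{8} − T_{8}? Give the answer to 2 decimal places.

Trend T_8 = (166 + 162 + 183 + 131 + 40) / 5 = 682/5 = 136.4000
Detrended value: 183 − 136.4000 = 46.60

46.60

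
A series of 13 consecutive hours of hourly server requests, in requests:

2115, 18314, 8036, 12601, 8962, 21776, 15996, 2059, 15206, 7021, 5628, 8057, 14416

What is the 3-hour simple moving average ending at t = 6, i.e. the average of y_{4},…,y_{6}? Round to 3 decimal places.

14446.333

Sum of periods 4–6: 12601 + 8962 + 21776 = 43339
Divide by 3: 43339 / 3 = 14446.333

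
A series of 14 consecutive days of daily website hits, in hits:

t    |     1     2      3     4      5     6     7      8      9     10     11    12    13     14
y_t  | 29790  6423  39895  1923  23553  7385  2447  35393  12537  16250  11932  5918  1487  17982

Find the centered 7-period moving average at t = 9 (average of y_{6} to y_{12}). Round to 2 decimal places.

13123.14

Sum of periods 6–12: 7385 + 2447 + 35393 + 12537 + 16250 + 11932 + 5918 = 91862
Divide by 7: 91862 / 7 = 13123.14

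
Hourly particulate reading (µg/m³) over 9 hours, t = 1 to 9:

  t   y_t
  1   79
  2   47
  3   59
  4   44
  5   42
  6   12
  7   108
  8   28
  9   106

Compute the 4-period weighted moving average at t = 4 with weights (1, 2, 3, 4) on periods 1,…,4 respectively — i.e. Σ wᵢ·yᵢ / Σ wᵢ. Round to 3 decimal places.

Weighted sum: 1·79 + 2·47 + 3·59 + 4·44 = 79 + 94 + 177 + 176 = 526
Weight total: 1 + 2 + 3 + 4 = 10
WMA = 526 / 10 = 52.600

52.600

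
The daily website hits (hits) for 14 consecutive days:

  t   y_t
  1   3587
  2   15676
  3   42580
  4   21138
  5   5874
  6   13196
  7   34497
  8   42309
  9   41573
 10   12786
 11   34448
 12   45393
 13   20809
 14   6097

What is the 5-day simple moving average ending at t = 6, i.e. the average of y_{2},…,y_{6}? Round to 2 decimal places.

Sum of periods 2–6: 15676 + 42580 + 21138 + 5874 + 13196 = 98464
Divide by 5: 98464 / 5 = 19692.80

19692.80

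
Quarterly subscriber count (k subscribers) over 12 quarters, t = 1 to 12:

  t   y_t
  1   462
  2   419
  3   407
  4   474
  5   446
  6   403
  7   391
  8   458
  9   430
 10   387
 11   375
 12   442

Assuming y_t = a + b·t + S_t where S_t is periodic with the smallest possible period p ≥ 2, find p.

4

First differences y_{t+1} − y_t: -43, -12, 67, -28, -43, -12, 67, -28, -43, -12, …
The difference pattern repeats every 4 terms and not for any smaller step, so p = 4.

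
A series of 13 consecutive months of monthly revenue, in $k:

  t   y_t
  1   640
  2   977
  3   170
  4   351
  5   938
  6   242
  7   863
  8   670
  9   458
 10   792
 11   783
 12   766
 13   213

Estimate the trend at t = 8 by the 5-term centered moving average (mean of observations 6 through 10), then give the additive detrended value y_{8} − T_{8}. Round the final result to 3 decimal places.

Trend T_8 = (242 + 863 + 670 + 458 + 792) / 5 = 3025/5 = 605.00000
Detrended value: 670 − 605.00000 = 65.000

65.000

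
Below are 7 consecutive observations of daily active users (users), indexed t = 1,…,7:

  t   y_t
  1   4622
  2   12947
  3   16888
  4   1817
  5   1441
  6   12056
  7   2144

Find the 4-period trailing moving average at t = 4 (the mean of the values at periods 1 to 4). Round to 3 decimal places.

Sum of periods 1–4: 4622 + 12947 + 16888 + 1817 = 36274
Divide by 4: 36274 / 4 = 9068.500

9068.500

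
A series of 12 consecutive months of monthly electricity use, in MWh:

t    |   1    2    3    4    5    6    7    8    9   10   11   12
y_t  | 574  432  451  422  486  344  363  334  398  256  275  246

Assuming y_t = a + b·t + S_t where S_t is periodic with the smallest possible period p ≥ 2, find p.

First differences y_{t+1} − y_t: -142, 19, -29, 64, -142, 19, -29, 64, -142, 19, …
The difference pattern repeats every 4 terms and not for any smaller step, so p = 4.

4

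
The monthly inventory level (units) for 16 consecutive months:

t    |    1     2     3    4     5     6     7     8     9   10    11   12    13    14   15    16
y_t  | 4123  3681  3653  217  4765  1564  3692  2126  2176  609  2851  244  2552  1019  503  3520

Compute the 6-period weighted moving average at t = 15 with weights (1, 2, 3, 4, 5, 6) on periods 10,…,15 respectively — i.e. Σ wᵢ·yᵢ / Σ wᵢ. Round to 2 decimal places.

Weighted sum: 1·609 + 2·2851 + 3·244 + 4·2552 + 5·1019 + 6·503 = 609 + 5702 + 732 + 10208 + 5095 + 3018 = 25364
Weight total: 1 + 2 + 3 + 4 + 5 + 6 = 21
WMA = 25364 / 21 = 1207.81

1207.81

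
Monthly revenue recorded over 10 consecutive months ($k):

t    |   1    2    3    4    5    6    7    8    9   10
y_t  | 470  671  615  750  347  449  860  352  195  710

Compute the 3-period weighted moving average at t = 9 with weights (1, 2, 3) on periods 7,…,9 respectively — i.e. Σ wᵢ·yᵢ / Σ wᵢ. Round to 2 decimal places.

Weighted sum: 1·860 + 2·352 + 3·195 = 860 + 704 + 585 = 2149
Weight total: 1 + 2 + 3 = 6
WMA = 2149 / 6 = 358.17

358.17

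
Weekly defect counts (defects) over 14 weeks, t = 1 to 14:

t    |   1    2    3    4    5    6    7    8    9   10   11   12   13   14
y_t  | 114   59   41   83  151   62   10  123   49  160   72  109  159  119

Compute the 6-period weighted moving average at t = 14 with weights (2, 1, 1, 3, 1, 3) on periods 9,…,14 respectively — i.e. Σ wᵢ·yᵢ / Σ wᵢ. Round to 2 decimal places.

Weighted sum: 2·49 + 1·160 + 1·72 + 3·109 + 1·159 + 3·119 = 98 + 160 + 72 + 327 + 159 + 357 = 1173
Weight total: 2 + 1 + 1 + 3 + 1 + 3 = 11
WMA = 1173 / 11 = 106.64

106.64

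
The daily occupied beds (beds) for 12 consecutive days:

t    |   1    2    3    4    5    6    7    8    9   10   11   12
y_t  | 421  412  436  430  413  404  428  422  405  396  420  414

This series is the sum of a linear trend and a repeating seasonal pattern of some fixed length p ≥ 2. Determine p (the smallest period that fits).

First differences y_{t+1} − y_t: -9, 24, -6, -17, -9, 24, -6, -17, -9, 24, …
The difference pattern repeats every 4 terms and not for any smaller step, so p = 4.

4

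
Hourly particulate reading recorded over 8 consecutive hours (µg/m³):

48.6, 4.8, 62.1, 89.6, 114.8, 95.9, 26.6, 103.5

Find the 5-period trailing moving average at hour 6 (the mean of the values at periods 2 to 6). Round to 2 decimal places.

Sum of periods 2–6: 4.8 + 62.1 + 89.6 + 114.8 + 95.9 = 367.2
Divide by 5: 367.2 / 5 = 73.44

73.44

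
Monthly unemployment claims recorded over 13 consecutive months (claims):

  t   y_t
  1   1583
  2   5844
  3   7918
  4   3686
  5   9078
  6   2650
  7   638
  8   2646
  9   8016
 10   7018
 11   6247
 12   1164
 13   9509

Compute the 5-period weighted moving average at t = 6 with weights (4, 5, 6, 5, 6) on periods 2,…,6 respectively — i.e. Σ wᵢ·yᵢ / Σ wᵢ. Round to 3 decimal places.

5629.692

Weighted sum: 4·5844 + 5·7918 + 6·3686 + 5·9078 + 6·2650 = 23376 + 39590 + 22116 + 45390 + 15900 = 146372
Weight total: 4 + 5 + 6 + 5 + 6 = 26
WMA = 146372 / 26 = 5629.692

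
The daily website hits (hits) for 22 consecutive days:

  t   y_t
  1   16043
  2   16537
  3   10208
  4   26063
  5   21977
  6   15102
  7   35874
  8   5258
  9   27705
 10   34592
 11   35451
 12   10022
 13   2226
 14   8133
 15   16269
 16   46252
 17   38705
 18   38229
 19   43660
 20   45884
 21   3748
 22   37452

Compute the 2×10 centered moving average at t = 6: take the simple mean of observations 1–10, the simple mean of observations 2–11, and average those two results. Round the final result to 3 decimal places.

21906.300

Sum over 1–10: 16043 + 16537 + 10208 + 26063 + 21977 + 15102 + 35874 + 5258 + 27705 + 34592 = 209359
Sum over 2–11: 16537 + 10208 + 26063 + 21977 + 15102 + 35874 + 5258 + 27705 + 34592 + 35451 = 228767
CMA at t=6 = (209359 + 228767) / (2·10) = 438126 / 20 = 21906.300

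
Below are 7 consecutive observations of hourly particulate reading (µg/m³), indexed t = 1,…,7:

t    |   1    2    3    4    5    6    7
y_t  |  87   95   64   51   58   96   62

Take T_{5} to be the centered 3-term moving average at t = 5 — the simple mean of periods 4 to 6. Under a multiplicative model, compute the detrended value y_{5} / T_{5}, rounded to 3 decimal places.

Trend T_5 = (51 + 58 + 96) / 3 = 205/3 = 68.33333
Ratio to trend: 58 / 68.33333 = 0.849

0.849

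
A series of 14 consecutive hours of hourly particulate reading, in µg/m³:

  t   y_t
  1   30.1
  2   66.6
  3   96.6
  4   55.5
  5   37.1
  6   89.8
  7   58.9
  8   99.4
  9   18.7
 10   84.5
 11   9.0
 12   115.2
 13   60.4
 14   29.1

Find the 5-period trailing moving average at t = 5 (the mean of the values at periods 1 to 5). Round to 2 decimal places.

Sum of periods 1–5: 30.1 + 66.6 + 96.6 + 55.5 + 37.1 = 285.9
Divide by 5: 285.9 / 5 = 57.18

57.18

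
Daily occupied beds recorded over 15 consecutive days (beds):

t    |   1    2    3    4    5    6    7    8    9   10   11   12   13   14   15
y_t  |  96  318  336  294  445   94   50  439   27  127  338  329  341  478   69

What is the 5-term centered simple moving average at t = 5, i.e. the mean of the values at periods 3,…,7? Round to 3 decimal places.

Sum of periods 3–7: 336 + 294 + 445 + 94 + 50 = 1219
Divide by 5: 1219 / 5 = 243.800

243.800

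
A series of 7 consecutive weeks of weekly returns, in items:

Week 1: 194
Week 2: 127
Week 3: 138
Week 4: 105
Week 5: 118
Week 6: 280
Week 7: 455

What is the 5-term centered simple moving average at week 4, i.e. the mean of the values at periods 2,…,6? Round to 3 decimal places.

153.600

Sum of periods 2–6: 127 + 138 + 105 + 118 + 280 = 768
Divide by 5: 768 / 5 = 153.600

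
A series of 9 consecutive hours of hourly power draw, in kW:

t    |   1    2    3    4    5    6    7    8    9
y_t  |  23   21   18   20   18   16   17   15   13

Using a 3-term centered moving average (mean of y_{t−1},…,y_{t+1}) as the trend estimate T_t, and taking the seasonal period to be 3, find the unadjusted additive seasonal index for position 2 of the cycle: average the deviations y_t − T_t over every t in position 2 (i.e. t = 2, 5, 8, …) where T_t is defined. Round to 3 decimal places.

0.111

Season position 2 occurs at t = 2, 5, 8 (where T_t is defined).
t=2: T_2 = 20.66667; y_2 − T_2 = 21 − 20.66667 = 0.33333
t=5: T_5 = 18.00000; y_5 − T_5 = 18 − 18.00000 = 0.00000
t=8: T_8 = 15.00000; y_8 − T_8 = 15 − 15.00000 = 0.00000
Mean deviation: (0.33333 + 0.00000 + 0.00000) / 3 = 0.111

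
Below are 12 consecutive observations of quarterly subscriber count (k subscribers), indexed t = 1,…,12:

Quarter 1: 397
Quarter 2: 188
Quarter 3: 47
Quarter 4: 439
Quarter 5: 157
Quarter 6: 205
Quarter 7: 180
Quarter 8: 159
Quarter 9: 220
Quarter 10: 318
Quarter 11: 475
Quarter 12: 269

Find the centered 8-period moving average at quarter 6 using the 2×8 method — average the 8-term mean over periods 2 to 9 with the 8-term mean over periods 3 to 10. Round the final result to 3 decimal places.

Sum over 2–9: 188 + 47 + 439 + 157 + 205 + 180 + 159 + 220 = 1595
Sum over 3–10: 47 + 439 + 157 + 205 + 180 + 159 + 220 + 318 = 1725
CMA at t=6 = (1595 + 1725) / (2·8) = 3320 / 16 = 207.500

207.500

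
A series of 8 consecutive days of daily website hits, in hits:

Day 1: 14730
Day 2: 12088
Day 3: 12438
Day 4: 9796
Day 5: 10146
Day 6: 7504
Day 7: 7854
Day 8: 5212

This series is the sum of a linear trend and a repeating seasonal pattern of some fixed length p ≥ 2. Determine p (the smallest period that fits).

2

First differences y_{t+1} − y_t: -2642, 350, -2642, 350, -2642, 350, …
The difference pattern repeats every 2 terms and not for any smaller step, so p = 2.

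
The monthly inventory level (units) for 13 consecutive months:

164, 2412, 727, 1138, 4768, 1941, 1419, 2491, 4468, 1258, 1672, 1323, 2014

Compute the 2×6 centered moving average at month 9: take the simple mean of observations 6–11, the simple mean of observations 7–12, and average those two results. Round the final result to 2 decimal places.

2156.67

Sum over 6–11: 1941 + 1419 + 2491 + 4468 + 1258 + 1672 = 13249
Sum over 7–12: 1419 + 2491 + 4468 + 1258 + 1672 + 1323 = 12631
CMA at t=9 = (13249 + 12631) / (2·6) = 25880 / 12 = 2156.67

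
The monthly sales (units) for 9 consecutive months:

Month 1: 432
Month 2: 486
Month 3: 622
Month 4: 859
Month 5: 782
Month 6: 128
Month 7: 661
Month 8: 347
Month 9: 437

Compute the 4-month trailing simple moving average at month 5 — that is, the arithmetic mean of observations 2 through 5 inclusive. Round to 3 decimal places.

Sum of periods 2–5: 486 + 622 + 859 + 782 = 2749
Divide by 4: 2749 / 4 = 687.250

687.250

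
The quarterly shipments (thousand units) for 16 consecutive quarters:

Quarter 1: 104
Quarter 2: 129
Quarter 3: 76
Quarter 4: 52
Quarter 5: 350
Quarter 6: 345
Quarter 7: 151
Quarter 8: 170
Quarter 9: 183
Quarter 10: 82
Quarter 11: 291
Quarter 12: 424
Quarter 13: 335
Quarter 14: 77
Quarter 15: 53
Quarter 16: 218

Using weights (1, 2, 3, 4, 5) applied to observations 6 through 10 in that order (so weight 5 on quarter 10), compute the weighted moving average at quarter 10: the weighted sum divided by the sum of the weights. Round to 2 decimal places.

Weighted sum: 1·345 + 2·151 + 3·170 + 4·183 + 5·82 = 345 + 302 + 510 + 732 + 410 = 2299
Weight total: 1 + 2 + 3 + 4 + 5 = 15
WMA = 2299 / 15 = 153.27

153.27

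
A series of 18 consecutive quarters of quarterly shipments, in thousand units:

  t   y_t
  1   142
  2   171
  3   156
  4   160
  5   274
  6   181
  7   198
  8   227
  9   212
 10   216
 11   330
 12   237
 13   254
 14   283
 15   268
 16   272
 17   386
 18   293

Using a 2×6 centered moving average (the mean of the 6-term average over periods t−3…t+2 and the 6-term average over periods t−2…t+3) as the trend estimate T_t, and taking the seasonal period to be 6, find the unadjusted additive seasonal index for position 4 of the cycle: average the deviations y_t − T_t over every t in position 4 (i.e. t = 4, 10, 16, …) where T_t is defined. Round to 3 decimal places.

-25.333

Season position 4 occurs at t = 4, 10 (where T_t is defined).
t=4: T_4 = 185.33333; y_4 − T_4 = 160 − 185.33333 = -25.33333
t=10: T_10 = 241.33333; y_10 − T_10 = 216 − 241.33333 = -25.33333
Mean deviation: (-25.33333 + -25.33333) / 2 = -25.333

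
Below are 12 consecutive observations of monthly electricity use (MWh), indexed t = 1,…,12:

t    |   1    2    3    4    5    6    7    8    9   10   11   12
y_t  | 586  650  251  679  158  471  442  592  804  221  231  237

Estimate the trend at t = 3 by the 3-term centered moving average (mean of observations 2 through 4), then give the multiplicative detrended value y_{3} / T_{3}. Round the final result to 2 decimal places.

0.48

Trend T_3 = (650 + 251 + 679) / 3 = 1580/3 = 526.6667
Ratio to trend: 251 / 526.6667 = 0.48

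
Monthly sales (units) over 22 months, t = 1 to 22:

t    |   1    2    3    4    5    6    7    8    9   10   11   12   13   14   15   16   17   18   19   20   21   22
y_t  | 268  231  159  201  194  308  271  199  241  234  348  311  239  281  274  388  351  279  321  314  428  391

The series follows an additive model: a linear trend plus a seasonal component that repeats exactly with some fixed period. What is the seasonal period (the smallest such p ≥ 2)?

First differences y_{t+1} − y_t: -37, -72, 42, -7, 114, -37, -72, 42, -7, 114, -37, -72, …
The difference pattern repeats every 5 terms and not for any smaller step, so p = 5.

5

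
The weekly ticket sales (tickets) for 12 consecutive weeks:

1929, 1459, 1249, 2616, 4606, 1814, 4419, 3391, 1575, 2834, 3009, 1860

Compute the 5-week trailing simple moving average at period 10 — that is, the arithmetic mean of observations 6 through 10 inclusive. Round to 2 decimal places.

Sum of periods 6–10: 1814 + 4419 + 3391 + 1575 + 2834 = 14033
Divide by 5: 14033 / 5 = 2806.60

2806.60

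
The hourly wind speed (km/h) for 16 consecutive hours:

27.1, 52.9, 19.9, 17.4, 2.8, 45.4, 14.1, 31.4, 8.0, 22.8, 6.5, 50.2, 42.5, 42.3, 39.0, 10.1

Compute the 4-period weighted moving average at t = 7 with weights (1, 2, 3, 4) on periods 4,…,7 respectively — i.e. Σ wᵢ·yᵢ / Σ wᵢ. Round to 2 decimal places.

Weighted sum: 1·17.4 + 2·2.8 + 3·45.4 + 4·14.1 = 17.4 + 5.6 + 136.2 + 56.4 = 215.6
Weight total: 1 + 2 + 3 + 4 = 10
WMA = 215.6 / 10 = 21.56

21.56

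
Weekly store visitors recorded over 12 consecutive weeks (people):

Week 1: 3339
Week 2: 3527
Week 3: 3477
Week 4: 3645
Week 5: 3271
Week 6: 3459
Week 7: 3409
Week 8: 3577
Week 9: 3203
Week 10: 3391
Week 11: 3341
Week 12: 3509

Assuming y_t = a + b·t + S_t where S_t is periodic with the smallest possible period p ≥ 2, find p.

First differences y_{t+1} − y_t: 188, -50, 168, -374, 188, -50, 168, -374, 188, -50, …
The difference pattern repeats every 4 terms and not for any smaller step, so p = 4.

4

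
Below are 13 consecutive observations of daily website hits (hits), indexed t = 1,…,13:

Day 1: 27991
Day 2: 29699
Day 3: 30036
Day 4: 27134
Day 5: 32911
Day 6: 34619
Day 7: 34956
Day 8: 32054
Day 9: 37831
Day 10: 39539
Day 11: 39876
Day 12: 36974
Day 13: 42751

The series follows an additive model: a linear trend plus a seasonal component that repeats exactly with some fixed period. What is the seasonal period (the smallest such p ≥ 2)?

4

First differences y_{t+1} − y_t: 1708, 337, -2902, 5777, 1708, 337, -2902, 5777, 1708, 337, …
The difference pattern repeats every 4 terms and not for any smaller step, so p = 4.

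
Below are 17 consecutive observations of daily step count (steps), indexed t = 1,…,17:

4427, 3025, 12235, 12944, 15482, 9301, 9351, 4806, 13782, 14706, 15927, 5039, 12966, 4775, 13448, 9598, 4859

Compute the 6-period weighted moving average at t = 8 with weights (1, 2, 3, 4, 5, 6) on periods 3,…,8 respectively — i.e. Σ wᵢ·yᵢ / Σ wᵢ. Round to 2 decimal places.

9398.29

Weighted sum: 1·12235 + 2·12944 + 3·15482 + 4·9301 + 5·9351 + 6·4806 = 12235 + 25888 + 46446 + 37204 + 46755 + 28836 = 197364
Weight total: 1 + 2 + 3 + 4 + 5 + 6 = 21
WMA = 197364 / 21 = 9398.29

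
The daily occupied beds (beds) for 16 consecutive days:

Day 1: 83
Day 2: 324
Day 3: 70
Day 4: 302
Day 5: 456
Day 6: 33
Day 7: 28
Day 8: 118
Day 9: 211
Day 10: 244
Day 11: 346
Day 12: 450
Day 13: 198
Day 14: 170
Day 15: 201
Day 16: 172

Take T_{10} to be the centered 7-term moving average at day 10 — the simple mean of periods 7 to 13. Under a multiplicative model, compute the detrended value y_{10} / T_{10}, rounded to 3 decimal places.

1.071

Trend T_10 = (28 + 118 + 211 + 244 + 346 + 450 + 198) / 7 = 1595/7 = 227.85714
Ratio to trend: 244 / 227.85714 = 1.071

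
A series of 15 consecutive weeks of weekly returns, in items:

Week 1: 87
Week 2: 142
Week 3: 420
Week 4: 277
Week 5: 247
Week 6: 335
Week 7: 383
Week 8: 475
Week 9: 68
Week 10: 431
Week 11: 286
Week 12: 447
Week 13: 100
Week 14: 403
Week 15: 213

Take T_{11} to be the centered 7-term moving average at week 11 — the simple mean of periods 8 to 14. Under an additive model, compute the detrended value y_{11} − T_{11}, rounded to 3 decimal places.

-29.714

Trend T_11 = (475 + 68 + 431 + 286 + 447 + 100 + 403) / 7 = 2210/7 = 315.71429
Detrended value: 286 − 315.71429 = -29.714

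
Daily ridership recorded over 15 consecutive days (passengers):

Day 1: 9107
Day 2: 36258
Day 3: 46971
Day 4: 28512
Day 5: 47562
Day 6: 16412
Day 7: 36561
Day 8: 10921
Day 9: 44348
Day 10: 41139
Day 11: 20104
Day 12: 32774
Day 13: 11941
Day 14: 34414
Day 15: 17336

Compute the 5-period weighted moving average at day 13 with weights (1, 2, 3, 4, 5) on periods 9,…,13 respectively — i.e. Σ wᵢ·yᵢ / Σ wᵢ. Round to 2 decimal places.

Weighted sum: 1·44348 + 2·41139 + 3·20104 + 4·32774 + 5·11941 = 44348 + 82278 + 60312 + 131096 + 59705 = 377739
Weight total: 1 + 2 + 3 + 4 + 5 = 15
WMA = 377739 / 15 = 25182.60

25182.60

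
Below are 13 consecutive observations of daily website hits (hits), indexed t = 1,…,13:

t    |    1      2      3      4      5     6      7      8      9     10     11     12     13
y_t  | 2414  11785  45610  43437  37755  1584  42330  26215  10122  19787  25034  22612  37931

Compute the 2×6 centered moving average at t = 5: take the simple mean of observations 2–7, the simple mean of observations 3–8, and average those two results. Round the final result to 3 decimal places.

31619.333

Sum over 2–7: 11785 + 45610 + 43437 + 37755 + 1584 + 42330 = 182501
Sum over 3–8: 45610 + 43437 + 37755 + 1584 + 42330 + 26215 = 196931
CMA at t=5 = (182501 + 196931) / (2·6) = 379432 / 12 = 31619.333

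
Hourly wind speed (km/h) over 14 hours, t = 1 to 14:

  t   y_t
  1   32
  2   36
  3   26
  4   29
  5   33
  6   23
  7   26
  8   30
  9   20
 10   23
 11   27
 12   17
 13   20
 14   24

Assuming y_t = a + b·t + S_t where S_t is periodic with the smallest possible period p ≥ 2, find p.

First differences y_{t+1} − y_t: 4, -10, 3, 4, -10, 3, 4, -10, …
The difference pattern repeats every 3 terms and not for any smaller step, so p = 3.

3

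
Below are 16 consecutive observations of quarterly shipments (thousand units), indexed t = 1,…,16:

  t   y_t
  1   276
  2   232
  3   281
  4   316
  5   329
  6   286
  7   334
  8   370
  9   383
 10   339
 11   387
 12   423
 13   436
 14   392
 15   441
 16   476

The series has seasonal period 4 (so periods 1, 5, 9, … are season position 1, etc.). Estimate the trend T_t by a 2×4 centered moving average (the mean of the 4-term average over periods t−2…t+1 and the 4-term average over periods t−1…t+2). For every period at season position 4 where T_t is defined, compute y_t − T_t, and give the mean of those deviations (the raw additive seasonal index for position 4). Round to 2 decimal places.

20.00

Season position 4 occurs at t = 4, 8, 12 (where T_t is defined).
t=4: T_4 = 296.2500; y_4 − T_4 = 316 − 296.2500 = 19.7500
t=8: T_8 = 349.8750; y_8 − T_8 = 370 − 349.8750 = 20.1250
t=12: T_12 = 402.8750; y_12 − T_12 = 423 − 402.8750 = 20.1250
Mean deviation: (19.7500 + 20.1250 + 20.1250) / 3 = 20.00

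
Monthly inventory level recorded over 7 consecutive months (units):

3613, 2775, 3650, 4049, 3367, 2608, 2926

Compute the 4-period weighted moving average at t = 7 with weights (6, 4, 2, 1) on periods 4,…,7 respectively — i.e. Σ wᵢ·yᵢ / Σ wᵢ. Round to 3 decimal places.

3531.077

Weighted sum: 6·4049 + 4·3367 + 2·2608 + 1·2926 = 24294 + 13468 + 5216 + 2926 = 45904
Weight total: 6 + 4 + 2 + 1 = 13
WMA = 45904 / 13 = 3531.077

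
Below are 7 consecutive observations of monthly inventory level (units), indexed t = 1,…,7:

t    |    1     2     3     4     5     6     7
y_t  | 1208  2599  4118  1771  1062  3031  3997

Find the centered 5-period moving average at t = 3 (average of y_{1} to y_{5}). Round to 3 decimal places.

2151.600

Sum of periods 1–5: 1208 + 2599 + 4118 + 1771 + 1062 = 10758
Divide by 5: 10758 / 5 = 2151.600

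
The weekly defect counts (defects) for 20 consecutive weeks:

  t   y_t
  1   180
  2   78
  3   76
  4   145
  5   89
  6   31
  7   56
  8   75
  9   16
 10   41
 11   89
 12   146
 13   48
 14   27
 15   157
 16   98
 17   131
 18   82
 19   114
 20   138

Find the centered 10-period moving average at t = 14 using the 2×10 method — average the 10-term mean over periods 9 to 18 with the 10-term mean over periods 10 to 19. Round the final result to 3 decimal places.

88.400

Sum over 9–18: 16 + 41 + 89 + 146 + 48 + 27 + 157 + 98 + 131 + 82 = 835
Sum over 10–19: 41 + 89 + 146 + 48 + 27 + 157 + 98 + 131 + 82 + 114 = 933
CMA at t=14 = (835 + 933) / (2·10) = 1768 / 20 = 88.400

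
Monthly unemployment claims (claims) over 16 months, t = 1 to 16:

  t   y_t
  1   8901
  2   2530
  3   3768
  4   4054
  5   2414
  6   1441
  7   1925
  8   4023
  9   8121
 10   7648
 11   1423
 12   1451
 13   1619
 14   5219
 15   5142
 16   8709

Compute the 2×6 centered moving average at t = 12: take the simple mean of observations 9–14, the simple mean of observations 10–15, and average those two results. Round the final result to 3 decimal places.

3998.583

Sum over 9–14: 8121 + 7648 + 1423 + 1451 + 1619 + 5219 = 25481
Sum over 10–15: 7648 + 1423 + 1451 + 1619 + 5219 + 5142 = 22502
CMA at t=12 = (25481 + 22502) / (2·6) = 47983 / 12 = 3998.583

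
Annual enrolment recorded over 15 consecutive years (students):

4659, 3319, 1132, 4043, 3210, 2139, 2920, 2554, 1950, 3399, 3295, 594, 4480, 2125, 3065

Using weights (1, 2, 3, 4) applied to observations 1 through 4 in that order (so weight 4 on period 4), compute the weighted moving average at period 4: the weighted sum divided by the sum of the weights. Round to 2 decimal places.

3086.50

Weighted sum: 1·4659 + 2·3319 + 3·1132 + 4·4043 = 4659 + 6638 + 3396 + 16172 = 30865
Weight total: 1 + 2 + 3 + 4 = 10
WMA = 30865 / 10 = 3086.50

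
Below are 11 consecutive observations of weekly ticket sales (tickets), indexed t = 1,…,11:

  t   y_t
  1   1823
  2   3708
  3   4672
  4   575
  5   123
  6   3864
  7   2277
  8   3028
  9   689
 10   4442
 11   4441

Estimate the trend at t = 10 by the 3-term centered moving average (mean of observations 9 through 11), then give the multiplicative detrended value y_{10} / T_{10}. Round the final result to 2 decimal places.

Trend T_10 = (689 + 4442 + 4441) / 3 = 9572/3 = 3190.6667
Ratio to trend: 4442 / 3190.6667 = 1.39

1.39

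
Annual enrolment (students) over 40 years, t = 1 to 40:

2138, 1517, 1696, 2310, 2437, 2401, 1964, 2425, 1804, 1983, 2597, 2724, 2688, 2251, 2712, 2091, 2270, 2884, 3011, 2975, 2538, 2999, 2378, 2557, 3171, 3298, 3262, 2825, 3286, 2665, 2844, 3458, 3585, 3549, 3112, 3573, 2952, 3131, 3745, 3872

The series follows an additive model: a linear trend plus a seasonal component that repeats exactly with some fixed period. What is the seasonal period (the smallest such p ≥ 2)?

7

First differences y_{t+1} − y_t: -621, 179, 614, 127, -36, -437, 461, -621, 179, 614, 127, -36, -437, 461, -621, 179, …
The difference pattern repeats every 7 terms and not for any smaller step, so p = 7.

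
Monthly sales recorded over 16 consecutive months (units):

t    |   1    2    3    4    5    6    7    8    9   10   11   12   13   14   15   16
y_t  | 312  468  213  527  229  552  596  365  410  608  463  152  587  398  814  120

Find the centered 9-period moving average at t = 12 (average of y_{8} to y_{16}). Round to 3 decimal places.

435.222

Sum of periods 8–16: 365 + 410 + 608 + 463 + 152 + 587 + 398 + 814 + 120 = 3917
Divide by 9: 3917 / 9 = 435.222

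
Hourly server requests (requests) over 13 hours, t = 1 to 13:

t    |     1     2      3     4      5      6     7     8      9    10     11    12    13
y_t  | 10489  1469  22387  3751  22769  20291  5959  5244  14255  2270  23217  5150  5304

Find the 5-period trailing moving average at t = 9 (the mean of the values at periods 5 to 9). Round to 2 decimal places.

13703.60

Sum of periods 5–9: 22769 + 20291 + 5959 + 5244 + 14255 = 68518
Divide by 5: 68518 / 5 = 13703.60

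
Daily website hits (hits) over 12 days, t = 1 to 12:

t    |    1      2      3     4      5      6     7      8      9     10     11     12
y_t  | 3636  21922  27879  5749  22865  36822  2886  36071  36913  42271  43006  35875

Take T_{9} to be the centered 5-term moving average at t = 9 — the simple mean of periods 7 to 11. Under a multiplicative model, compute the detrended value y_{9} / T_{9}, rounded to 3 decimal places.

1.145

Trend T_9 = (2886 + 36071 + 36913 + 42271 + 43006) / 5 = 161147/5 = 32229.40000
Ratio to trend: 36913 / 32229.40000 = 1.145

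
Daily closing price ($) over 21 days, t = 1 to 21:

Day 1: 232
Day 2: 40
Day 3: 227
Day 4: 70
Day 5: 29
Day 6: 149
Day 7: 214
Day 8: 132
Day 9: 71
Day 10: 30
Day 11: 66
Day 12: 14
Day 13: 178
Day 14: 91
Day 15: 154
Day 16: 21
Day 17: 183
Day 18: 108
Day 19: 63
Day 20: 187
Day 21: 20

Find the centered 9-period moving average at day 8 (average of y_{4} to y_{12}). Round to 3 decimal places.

Sum of periods 4–12: 70 + 29 + 149 + 214 + 132 + 71 + 30 + 66 + 14 = 775
Divide by 9: 775 / 9 = 86.111

86.111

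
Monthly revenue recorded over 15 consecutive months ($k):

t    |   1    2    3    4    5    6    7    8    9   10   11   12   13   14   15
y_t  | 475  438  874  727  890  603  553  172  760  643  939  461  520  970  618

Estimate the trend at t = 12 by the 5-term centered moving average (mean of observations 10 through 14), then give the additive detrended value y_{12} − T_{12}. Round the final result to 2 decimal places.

Trend T_12 = (643 + 939 + 461 + 520 + 970) / 5 = 3533/5 = 706.6000
Detrended value: 461 − 706.6000 = -245.60

-245.60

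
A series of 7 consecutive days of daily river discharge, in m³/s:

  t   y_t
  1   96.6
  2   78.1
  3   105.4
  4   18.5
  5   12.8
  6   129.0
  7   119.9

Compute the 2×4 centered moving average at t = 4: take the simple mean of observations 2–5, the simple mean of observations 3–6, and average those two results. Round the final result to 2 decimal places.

60.06

Sum over 2–5: 78.1 + 105.4 + 18.5 + 12.8 = 214.8
Sum over 3–6: 105.4 + 18.5 + 12.8 + 129.0 = 265.7
CMA at t=4 = (214.8 + 265.7) / (2·4) = 480.5 / 8 = 60.06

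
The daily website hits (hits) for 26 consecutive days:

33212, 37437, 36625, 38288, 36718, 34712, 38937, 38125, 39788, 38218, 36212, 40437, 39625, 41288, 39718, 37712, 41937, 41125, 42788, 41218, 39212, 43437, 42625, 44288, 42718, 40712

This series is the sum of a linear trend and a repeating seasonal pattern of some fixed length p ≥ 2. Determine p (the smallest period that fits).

First differences y_{t+1} − y_t: 4225, -812, 1663, -1570, -2006, 4225, -812, 1663, -1570, -2006, 4225, -812, …
The difference pattern repeats every 5 terms and not for any smaller step, so p = 5.

5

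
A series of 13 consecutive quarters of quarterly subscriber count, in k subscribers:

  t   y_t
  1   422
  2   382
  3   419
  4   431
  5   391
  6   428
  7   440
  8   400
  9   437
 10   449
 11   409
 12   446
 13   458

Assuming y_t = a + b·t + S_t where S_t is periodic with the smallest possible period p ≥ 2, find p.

First differences y_{t+1} − y_t: -40, 37, 12, -40, 37, 12, -40, 37, …
The difference pattern repeats every 3 terms and not for any smaller step, so p = 3.

3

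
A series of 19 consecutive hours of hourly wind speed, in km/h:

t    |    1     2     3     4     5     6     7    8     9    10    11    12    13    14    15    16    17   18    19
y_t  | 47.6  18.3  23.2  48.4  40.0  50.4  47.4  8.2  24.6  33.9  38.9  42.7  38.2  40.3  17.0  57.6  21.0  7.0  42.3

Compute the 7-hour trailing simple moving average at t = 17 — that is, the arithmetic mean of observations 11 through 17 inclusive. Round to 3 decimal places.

36.529

Sum of periods 11–17: 38.9 + 42.7 + 38.2 + 40.3 + 17.0 + 57.6 + 21.0 = 255.7
Divide by 7: 255.7 / 7 = 36.529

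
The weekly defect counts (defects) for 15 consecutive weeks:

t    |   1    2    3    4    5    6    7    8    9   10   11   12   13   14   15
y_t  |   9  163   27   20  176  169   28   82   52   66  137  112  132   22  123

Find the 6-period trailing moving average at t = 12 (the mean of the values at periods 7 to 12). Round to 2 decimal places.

79.50

Sum of periods 7–12: 28 + 82 + 52 + 66 + 137 + 112 = 477
Divide by 6: 477 / 6 = 79.50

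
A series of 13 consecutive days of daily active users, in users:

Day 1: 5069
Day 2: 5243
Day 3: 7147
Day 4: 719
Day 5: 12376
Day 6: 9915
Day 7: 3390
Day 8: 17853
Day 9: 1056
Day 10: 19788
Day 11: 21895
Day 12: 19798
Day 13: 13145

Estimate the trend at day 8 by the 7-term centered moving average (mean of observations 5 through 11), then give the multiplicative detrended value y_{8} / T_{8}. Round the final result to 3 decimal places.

1.449

Trend T_8 = (12376 + 9915 + 3390 + 17853 + 1056 + 19788 + 21895) / 7 = 86273/7 = 12324.71429
Ratio to trend: 17853 / 12324.71429 = 1.449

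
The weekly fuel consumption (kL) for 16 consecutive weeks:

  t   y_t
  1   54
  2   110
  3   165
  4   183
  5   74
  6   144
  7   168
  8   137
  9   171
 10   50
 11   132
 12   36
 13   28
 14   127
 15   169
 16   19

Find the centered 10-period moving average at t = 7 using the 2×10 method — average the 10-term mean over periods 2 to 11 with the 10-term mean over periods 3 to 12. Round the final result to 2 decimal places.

Sum over 2–11: 110 + 165 + 183 + 74 + 144 + 168 + 137 + 171 + 50 + 132 = 1334
Sum over 3–12: 165 + 183 + 74 + 144 + 168 + 137 + 171 + 50 + 132 + 36 = 1260
CMA at t=7 = (1334 + 1260) / (2·10) = 2594 / 20 = 129.70

129.70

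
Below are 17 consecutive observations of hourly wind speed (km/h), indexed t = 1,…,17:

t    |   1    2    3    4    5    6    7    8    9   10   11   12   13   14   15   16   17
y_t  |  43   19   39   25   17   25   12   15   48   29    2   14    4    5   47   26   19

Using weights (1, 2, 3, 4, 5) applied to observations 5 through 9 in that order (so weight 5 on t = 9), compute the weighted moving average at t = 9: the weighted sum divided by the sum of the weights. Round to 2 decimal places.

26.87

Weighted sum: 1·17 + 2·25 + 3·12 + 4·15 + 5·48 = 17 + 50 + 36 + 60 + 240 = 403
Weight total: 1 + 2 + 3 + 4 + 5 = 15
WMA = 403 / 15 = 26.87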